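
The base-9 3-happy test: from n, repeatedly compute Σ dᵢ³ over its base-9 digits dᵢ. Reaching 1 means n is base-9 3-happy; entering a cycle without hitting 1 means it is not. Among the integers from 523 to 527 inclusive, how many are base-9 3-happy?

523: 523 → 281 → 99 → 9 → 1  (reaches 1)
524: 524 → 288 → 152 → 856 → 128 → 134 → 638 → 1198 → 470 → 476 → 980 → 540 → 432 → 152  (repeats 152)
525: 525 → 307 → 371 → 197 → 547 → 775 → 127 → 127  (repeats 127)
526: 526 → 344 → 80 → 1024 → 496 → 218 → 232 → 694 → 638 → 1198 → 470 → 476 → 980 → 540 → 432 → 152 → 856 → 128 → 134 → 638  (repeats 638)
527: 527 → 405 → 125 → 577 → 345 → 99 → 9 → 1  (reaches 1)
base-9 3-happy: 523, 527

2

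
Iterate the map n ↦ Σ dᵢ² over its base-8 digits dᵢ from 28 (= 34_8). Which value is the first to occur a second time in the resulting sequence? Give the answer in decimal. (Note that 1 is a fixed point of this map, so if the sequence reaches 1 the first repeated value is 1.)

25

28 = (3,4)_8 → 3² + 4² = 25
25 = (3,1)_8 → 3² + 1² = 10
10 = (1,2)_8 → 1² + 2² = 5
5 = (5)_8 → 5² = 25  — 25 already appeared earlier.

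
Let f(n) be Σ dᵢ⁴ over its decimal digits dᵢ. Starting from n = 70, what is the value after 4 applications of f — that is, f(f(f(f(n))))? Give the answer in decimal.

70 → 2401
2401 → 273
273 → 2498
2498 → 10929

10929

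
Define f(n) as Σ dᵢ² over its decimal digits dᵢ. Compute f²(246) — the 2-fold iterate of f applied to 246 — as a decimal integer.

246 → 2² + 4² + 6² = 4 + 16 + 36 = 56
56 → 5² + 6² = 25 + 36 = 61

61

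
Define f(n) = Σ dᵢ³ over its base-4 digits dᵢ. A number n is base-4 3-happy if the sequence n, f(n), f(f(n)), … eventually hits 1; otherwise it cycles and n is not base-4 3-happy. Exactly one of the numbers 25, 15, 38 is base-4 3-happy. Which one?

25

25: 25 → 10 → 16 → 1  — reaches 1 (base-4 3-happy)
15: 15 → 54 → 36 → 9 → 9  — repeats 9 (not base-4 3-happy)
38: 38 → 17 → 2 → 8 → 8  — repeats 8 (not base-4 3-happy)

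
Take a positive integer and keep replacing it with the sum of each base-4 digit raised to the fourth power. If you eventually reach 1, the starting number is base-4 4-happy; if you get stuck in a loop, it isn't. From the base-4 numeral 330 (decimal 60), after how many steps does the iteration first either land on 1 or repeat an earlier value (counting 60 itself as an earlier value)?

60 = (3,3,0)_4 → 3⁴ + 3⁴ + 0⁴ = 162
162 = (2,2,0,2)_4 → 2⁴ + 2⁴ + 0⁴ + 2⁴ = 48
48 = (3,0,0)_4 → 3⁴ + 0⁴ + 0⁴ = 81
81 = (1,1,0,1)_4 → 1⁴ + 1⁴ + 0⁴ + 1⁴ = 3
3 = (3)_4 → 3⁴ = 81  — 81 repeats.
That took 5 steps.

5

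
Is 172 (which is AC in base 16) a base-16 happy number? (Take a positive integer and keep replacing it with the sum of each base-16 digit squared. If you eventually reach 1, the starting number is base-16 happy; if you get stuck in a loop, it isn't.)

172 = (10,12)_16 → 10² + 12² = 100 + 144 = 244
244 = (15,4)_16 → 15² + 4² = 225 + 16 = 241
241 = (15,1)_16 → 15² + 1² = 225 + 1 = 226
226 = (14,2)_16 → 14² + 2² = 196 + 4 = 200
200 = (12,8)_16 → 12² + 8² = 144 + 64 = 208
208 = (13,0)_16 → 13² + 0² = 169 + 0 = 169
169 = (10,9)_16 → 10² + 9² = 100 + 81 = 181
181 = (11,5)_16 → 11² + 5² = 121 + 25 = 146
146 = (9,2)_16 → 9² + 2² = 81 + 4 = 85
85 = (5,5)_16 → 5² + 5² = 25 + 25 = 50
50 = (3,2)_16 → 3² + 2² = 9 + 4 = 13
13 = (13)_16 → 13² = 169  — 169 already seen; the sequence cycles without reaching 1.

not base-16 happy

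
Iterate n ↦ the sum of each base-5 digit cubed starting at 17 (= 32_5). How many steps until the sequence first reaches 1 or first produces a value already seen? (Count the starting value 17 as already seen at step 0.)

4

17 = (3,2)_5 → 3³ + 2³ = 27 + 8 = 35
35 = (1,2,0)_5 → 1³ + 2³ + 0³ = 1 + 8 + 0 = 9
9 = (1,4)_5 → 1³ + 4³ = 1 + 64 = 65
65 = (2,3,0)_5 → 2³ + 3³ + 0³ = 8 + 27 + 0 = 35  — 35 repeats.
That took 4 steps.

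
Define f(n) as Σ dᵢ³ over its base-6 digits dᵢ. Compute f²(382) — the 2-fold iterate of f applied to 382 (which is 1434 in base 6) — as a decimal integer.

72

382 = (1,4,3,4)_6 → 1³ + 4³ + 3³ + 4³ = 156
156 = (4,2,0)_6 → 4³ + 2³ + 0³ = 72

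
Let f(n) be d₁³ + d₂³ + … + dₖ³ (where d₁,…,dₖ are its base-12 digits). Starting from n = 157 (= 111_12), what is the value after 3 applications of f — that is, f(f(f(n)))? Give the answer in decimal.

35

157 = (1,1,1)_12 → 1³ + 1³ + 1³ = 3
3 = (3)_12 → 3³ = 27
27 = (2,3)_12 → 2³ + 3³ = 35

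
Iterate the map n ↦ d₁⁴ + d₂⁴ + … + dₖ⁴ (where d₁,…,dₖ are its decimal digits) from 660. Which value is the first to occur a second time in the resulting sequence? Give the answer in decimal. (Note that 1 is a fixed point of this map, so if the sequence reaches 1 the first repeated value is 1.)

660 → 6⁴ + 6⁴ + 0⁴ = 2592
2592 → 2⁴ + 5⁴ + 9⁴ + 2⁴ = 7218
7218 → 7⁴ + 2⁴ + 1⁴ + 8⁴ = 6514
6514 → 6⁴ + 5⁴ + 1⁴ + 4⁴ = 2178
2178 → 2⁴ + 1⁴ + 7⁴ + 8⁴ = 6514  — 6514 already appeared earlier.

6514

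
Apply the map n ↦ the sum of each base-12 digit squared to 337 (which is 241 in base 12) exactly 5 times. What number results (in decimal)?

146

337 = (2,4,1)_12 → 2² + 4² + 1² = 21
21 = (1,9)_12 → 1² + 9² = 82
82 = (6,10)_12 → 6² + 10² = 136
136 = (11,4)_12 → 11² + 4² = 137
137 = (11,5)_12 → 11² + 5² = 146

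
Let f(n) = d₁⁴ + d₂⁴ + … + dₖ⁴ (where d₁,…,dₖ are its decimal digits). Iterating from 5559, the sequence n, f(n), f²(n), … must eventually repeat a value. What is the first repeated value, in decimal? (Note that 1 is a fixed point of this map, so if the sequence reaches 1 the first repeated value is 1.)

5559 → 5⁴ + 5⁴ + 5⁴ + 9⁴ = 8436
8436 → 8⁴ + 4⁴ + 3⁴ + 6⁴ = 5729
5729 → 5⁴ + 7⁴ + 2⁴ + 9⁴ = 9603
9603 → 9⁴ + 6⁴ + 0⁴ + 3⁴ = 7938
7938 → 7⁴ + 9⁴ + 3⁴ + 8⁴ = 13139
13139 → 1⁴ + 3⁴ + 1⁴ + 3⁴ + 9⁴ = 6725
6725 → 6⁴ + 7⁴ + 2⁴ + 5⁴ = 4338
4338 → 4⁴ + 3⁴ + 3⁴ + 8⁴ = 4514
4514 → 4⁴ + 5⁴ + 1⁴ + 4⁴ = 1138
1138 → 1⁴ + 1⁴ + 3⁴ + 8⁴ = 4179
4179 → 4⁴ + 1⁴ + 7⁴ + 9⁴ = 9219
9219 → 9⁴ + 2⁴ + 1⁴ + 9⁴ = 13139  — 13139 already appeared earlier.

13139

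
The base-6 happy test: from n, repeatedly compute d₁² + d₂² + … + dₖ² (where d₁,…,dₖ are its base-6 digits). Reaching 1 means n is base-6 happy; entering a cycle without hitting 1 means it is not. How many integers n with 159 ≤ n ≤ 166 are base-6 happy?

159: 159 → 29 → 41 → 26 → 20 → 13 → 5 → 25 → 17 → 29  (repeats 29)
160: 160 → 36 → 1  (reaches 1)
161: 161 → 45 → 11 → 26 → 20 → 13 → 5 → 25 → 17 → 29 → 41 → 26  (repeats 26)
162: 162 → 25 → 17 → 29 → 41 → 26 → 20 → 13 → 5 → 25  (repeats 25)
163: 163 → 26 → 20 → 13 → 5 → 25 → 17 → 29 → 41 → 26  (repeats 26)
164: 164 → 29 → 41 → 26 → 20 → 13 → 5 → 25 → 17 → 29  (repeats 29)
165: 165 → 34 → 41 → 26 → 20 → 13 → 5 → 25 → 17 → 29 → 41  (repeats 41)
166: 166 → 41 → 26 → 20 → 13 → 5 → 25 → 17 → 29 → 41  (repeats 41)
base-6 happy: 160

1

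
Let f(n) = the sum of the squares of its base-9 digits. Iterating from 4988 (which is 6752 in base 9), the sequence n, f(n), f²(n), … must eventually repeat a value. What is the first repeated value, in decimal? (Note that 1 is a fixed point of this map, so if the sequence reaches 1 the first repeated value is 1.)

68

4988 = (6,7,5,2)_9 → 6² + 7² + 5² + 2² = 36 + 49 + 25 + 4 = 114
114 = (1,3,6)_9 → 1² + 3² + 6² = 1 + 9 + 36 = 46
46 = (5,1)_9 → 5² + 1² = 25 + 1 = 26
26 = (2,8)_9 → 2² + 8² = 4 + 64 = 68
68 = (7,5)_9 → 7² + 5² = 49 + 25 = 74
74 = (8,2)_9 → 8² + 2² = 64 + 4 = 68  — 68 already appeared earlier.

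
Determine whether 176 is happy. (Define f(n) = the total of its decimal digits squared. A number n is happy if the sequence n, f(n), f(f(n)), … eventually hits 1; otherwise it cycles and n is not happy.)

176 → 1² + 7² + 6² = 86
86 → 8² + 6² = 100
100 → 1² + 0² + 0² = 1  — reached 1.

happy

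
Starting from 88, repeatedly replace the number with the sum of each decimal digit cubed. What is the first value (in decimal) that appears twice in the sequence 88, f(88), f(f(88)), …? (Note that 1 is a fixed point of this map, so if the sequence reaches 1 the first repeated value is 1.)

370

88 → 1024
1024 → 73
73 → 370
370 → 370  — 370 already appeared earlier.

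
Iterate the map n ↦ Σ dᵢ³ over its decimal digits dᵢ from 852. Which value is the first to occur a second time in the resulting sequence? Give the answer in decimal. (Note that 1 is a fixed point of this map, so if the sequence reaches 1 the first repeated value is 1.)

852 → 8³ + 5³ + 2³ = 512 + 125 + 8 = 645
645 → 6³ + 4³ + 5³ = 216 + 64 + 125 = 405
405 → 4³ + 0³ + 5³ = 64 + 0 + 125 = 189
189 → 1³ + 8³ + 9³ = 1 + 512 + 729 = 1242
1242 → 1³ + 2³ + 4³ + 2³ = 1 + 8 + 64 + 8 = 81
81 → 8³ + 1³ = 512 + 1 = 513
513 → 5³ + 1³ + 3³ = 125 + 1 + 27 = 153
153 → 1³ + 5³ + 3³ = 1 + 125 + 27 = 153  — 153 already appeared earlier.

153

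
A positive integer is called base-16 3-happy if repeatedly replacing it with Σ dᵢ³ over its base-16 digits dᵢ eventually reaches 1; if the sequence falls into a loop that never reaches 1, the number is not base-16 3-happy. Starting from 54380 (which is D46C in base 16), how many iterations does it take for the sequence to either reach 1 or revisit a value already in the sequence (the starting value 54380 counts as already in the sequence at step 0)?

4

54380 = (13,4,6,12)_16 → 13³ + 4³ + 6³ + 12³ = 2197 + 64 + 216 + 1728 = 4205
4205 = (1,0,6,13)_16 → 1³ + 0³ + 6³ + 13³ = 1 + 0 + 216 + 2197 = 2414
2414 = (9,6,14)_16 → 9³ + 6³ + 14³ = 729 + 216 + 2744 = 3689
3689 = (14,6,9)_16 → 14³ + 6³ + 9³ = 2744 + 216 + 729 = 3689  — 3689 repeats.
That took 4 steps.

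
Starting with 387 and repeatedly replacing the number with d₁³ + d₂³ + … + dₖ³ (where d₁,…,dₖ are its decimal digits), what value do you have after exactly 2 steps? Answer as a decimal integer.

1032

387 → 3³ + 8³ + 7³ = 882
882 → 8³ + 8³ + 2³ = 1032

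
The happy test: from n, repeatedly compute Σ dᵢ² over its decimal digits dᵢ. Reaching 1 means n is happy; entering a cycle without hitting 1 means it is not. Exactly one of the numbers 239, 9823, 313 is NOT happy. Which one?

9823

239: 239 → 94 → 97 → 130 → 10 → 1  — reaches 1 (happy)
9823: 9823 → 158 → 90 → 81 → 65 → 61 → 37 → 58 → 89 → 145 → 42 → 20 → 4 → 16 → 37  — repeats 37 (not happy)
313: 313 → 19 → 82 → 68 → 100 → 1  — reaches 1 (happy)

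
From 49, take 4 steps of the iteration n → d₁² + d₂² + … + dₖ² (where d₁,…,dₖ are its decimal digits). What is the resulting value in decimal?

49 → 4² + 9² = 16 + 81 = 97
97 → 9² + 7² = 81 + 49 = 130
130 → 1² + 3² + 0² = 1 + 9 + 0 = 10
10 → 1² + 0² = 1 + 0 = 1

1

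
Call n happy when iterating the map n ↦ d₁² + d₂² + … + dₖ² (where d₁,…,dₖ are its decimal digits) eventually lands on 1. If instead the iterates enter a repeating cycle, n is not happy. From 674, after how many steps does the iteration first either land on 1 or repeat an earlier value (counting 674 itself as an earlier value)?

674 → 101
101 → 2
2 → 4
4 → 16
16 → 37
37 → 58
58 → 89
89 → 145
145 → 42
42 → 20
20 → 4  — 4 repeats.
That took 11 steps.

11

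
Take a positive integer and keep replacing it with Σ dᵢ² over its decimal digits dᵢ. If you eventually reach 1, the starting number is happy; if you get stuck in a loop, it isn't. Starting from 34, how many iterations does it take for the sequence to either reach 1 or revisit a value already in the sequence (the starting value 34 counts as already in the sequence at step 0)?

34 → 3² + 4² = 25
25 → 2² + 5² = 29
29 → 2² + 9² = 85
85 → 8² + 5² = 89
89 → 8² + 9² = 145
145 → 1² + 4² + 5² = 42
42 → 4² + 2² = 20
20 → 2² + 0² = 4
4 → 4² = 16
16 → 1² + 6² = 37
37 → 3² + 7² = 58
58 → 5² + 8² = 89  — 89 repeats.
That took 12 steps.

12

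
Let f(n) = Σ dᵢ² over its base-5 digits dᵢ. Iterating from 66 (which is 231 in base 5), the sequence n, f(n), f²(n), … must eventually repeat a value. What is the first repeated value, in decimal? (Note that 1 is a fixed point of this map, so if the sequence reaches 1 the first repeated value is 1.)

16

66 = (2,3,1)_5 → 2² + 3² + 1² = 14
14 = (2,4)_5 → 2² + 4² = 20
20 = (4,0)_5 → 4² + 0² = 16
16 = (3,1)_5 → 3² + 1² = 10
10 = (2,0)_5 → 2² + 0² = 4
4 = (4)_5 → 4² = 16  — 16 already appeared earlier.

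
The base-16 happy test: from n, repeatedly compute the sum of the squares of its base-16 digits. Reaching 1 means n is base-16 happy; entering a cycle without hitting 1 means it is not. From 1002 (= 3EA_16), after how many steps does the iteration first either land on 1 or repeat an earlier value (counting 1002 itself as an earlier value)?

1002 = (3,14,10)_16 → 3² + 14² + 10² = 9 + 196 + 100 = 305
305 = (1,3,1)_16 → 1² + 3² + 1² = 1 + 9 + 1 = 11
11 = (11)_16 → 11² = 121
121 = (7,9)_16 → 7² + 9² = 49 + 81 = 130
130 = (8,2)_16 → 8² + 2² = 64 + 4 = 68
68 = (4,4)_16 → 4² + 4² = 16 + 16 = 32
32 = (2,0)_16 → 2² + 0² = 4 + 0 = 4
4 = (4)_16 → 4² = 16
16 = (1,0)_16 → 1² + 0² = 1 + 0 = 1  — reached 1.
That took 9 steps.

9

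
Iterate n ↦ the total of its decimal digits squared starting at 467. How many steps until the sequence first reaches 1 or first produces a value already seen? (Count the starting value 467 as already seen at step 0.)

467 → 4² + 6² + 7² = 101
101 → 1² + 0² + 1² = 2
2 → 2² = 4
4 → 4² = 16
16 → 1² + 6² = 37
37 → 3² + 7² = 58
58 → 5² + 8² = 89
89 → 8² + 9² = 145
145 → 1² + 4² + 5² = 42
42 → 4² + 2² = 20
20 → 2² + 0² = 4  — 4 repeats.
That took 11 steps.

11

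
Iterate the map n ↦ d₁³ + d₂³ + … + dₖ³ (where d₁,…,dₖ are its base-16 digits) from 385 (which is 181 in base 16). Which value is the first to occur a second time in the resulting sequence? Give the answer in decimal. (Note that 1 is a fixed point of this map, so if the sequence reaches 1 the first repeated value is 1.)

385 = (1,8,1)_16 → 1³ + 8³ + 1³ = 514
514 = (2,0,2)_16 → 2³ + 0³ + 2³ = 16
16 = (1,0)_16 → 1³ + 0³ = 1  — reached the fixed point 1.
1 → 1, so 1 is the first repeated value.

1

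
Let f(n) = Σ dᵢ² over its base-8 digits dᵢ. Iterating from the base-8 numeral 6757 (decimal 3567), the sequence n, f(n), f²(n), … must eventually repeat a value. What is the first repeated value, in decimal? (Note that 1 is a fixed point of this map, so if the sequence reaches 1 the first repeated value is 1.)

3567 = (6,7,5,7)_8 → 6² + 7² + 5² + 7² = 159
159 = (2,3,7)_8 → 2² + 3² + 7² = 62
62 = (7,6)_8 → 7² + 6² = 85
85 = (1,2,5)_8 → 1² + 2² + 5² = 30
30 = (3,6)_8 → 3² + 6² = 45
45 = (5,5)_8 → 5² + 5² = 50
50 = (6,2)_8 → 6² + 2² = 40
40 = (5,0)_8 → 5² + 0² = 25
25 = (3,1)_8 → 3² + 1² = 10
10 = (1,2)_8 → 1² + 2² = 5
5 = (5)_8 → 5² = 25  — 25 already appeared earlier.

25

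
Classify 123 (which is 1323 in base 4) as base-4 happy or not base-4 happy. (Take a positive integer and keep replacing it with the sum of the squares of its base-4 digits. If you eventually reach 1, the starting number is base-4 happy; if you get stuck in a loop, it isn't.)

base-4 happy

123 = (1,3,2,3)_4 → 1² + 3² + 2² + 3² = 1 + 9 + 4 + 9 = 23
23 = (1,1,3)_4 → 1² + 1² + 3² = 1 + 1 + 9 = 11
11 = (2,3)_4 → 2² + 3² = 4 + 9 = 13
13 = (3,1)_4 → 3² + 1² = 9 + 1 = 10
10 = (2,2)_4 → 2² + 2² = 4 + 4 = 8
8 = (2,0)_4 → 2² + 0² = 4 + 0 = 4
4 = (1,0)_4 → 1² + 0² = 1 + 0 = 1  — reached 1.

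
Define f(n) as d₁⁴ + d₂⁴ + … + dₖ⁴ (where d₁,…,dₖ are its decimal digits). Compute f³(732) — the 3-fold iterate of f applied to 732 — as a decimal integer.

732 → 7⁴ + 3⁴ + 2⁴ = 2498
2498 → 2⁴ + 4⁴ + 9⁴ + 8⁴ = 10929
10929 → 1⁴ + 0⁴ + 9⁴ + 2⁴ + 9⁴ = 13139

13139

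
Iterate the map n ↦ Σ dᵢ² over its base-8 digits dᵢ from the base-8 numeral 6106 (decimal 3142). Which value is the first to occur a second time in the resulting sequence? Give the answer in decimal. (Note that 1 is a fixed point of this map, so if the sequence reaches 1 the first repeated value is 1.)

4

3142 = (6,1,0,6)_8 → 6² + 1² + 0² + 6² = 36 + 1 + 0 + 36 = 73
73 = (1,1,1)_8 → 1² + 1² + 1² = 1 + 1 + 1 = 3
3 = (3)_8 → 3² = 9
9 = (1,1)_8 → 1² + 1² = 1 + 1 = 2
2 = (2)_8 → 2² = 4
4 = (4)_8 → 4² = 16
16 = (2,0)_8 → 2² + 0² = 4 + 0 = 4  — 4 already appeared earlier.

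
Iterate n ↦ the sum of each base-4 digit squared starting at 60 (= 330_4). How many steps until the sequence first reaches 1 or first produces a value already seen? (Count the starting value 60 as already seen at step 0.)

60 = (3,3,0)_4 → 3² + 3² + 0² = 9 + 9 + 0 = 18
18 = (1,0,2)_4 → 1² + 0² + 2² = 1 + 0 + 4 = 5
5 = (1,1)_4 → 1² + 1² = 1 + 1 = 2
2 = (2)_4 → 2² = 4
4 = (1,0)_4 → 1² + 0² = 1 + 0 = 1  — reached 1.
That took 5 steps.

5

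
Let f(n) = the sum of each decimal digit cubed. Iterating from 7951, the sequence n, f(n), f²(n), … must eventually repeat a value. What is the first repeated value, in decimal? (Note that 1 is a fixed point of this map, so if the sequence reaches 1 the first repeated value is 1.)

1

7951 → 7³ + 9³ + 5³ + 1³ = 1198
1198 → 1³ + 1³ + 9³ + 8³ = 1243
1243 → 1³ + 2³ + 4³ + 3³ = 100
100 → 1³ + 0³ + 0³ = 1  — reached the fixed point 1.
1 → 1, so 1 is the first repeated value.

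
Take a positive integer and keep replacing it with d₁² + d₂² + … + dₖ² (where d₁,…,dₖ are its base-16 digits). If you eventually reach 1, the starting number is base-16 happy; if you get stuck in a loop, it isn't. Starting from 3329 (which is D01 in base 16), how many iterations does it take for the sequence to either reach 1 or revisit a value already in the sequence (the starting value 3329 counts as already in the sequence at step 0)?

10

3329 = (13,0,1)_16 → 13² + 0² + 1² = 170
170 = (10,10)_16 → 10² + 10² = 200
200 = (12,8)_16 → 12² + 8² = 208
208 = (13,0)_16 → 13² + 0² = 169
169 = (10,9)_16 → 10² + 9² = 181
181 = (11,5)_16 → 11² + 5² = 146
146 = (9,2)_16 → 9² + 2² = 85
85 = (5,5)_16 → 5² + 5² = 50
50 = (3,2)_16 → 3² + 2² = 13
13 = (13)_16 → 13² = 169  — 169 repeats.
That took 10 steps.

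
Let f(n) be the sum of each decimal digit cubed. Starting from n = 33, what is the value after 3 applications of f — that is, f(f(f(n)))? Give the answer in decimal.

1242

33 → 3³ + 3³ = 27 + 27 = 54
54 → 5³ + 4³ = 125 + 64 = 189
189 → 1³ + 8³ + 9³ = 1 + 512 + 729 = 1242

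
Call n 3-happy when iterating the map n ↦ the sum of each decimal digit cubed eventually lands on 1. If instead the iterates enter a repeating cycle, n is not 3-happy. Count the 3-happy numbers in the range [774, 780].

1

774: 774 → 750 → 468 → 792 → 1080 → 513 → 153 → 153  — not 3-happy
775: 775 → 811 → 514 → 190 → 730 → 370 → 370  — not 3-happy
776: 776 → 902 → 737 → 713 → 371 → 371  — not 3-happy
777: 777 → 1029 → 738 → 882 → 1032 → 36 → 243 → 99 → 1458 → 702 → 351 → 153 → 153  — not 3-happy
778: 778 → 1198 → 1243 → 100 → 1  — 3-happy
779: 779 → 1415 → 191 → 731 → 371 → 371  — not 3-happy
780: 780 → 855 → 762 → 567 → 684 → 792 → 1080 → 513 → 153 → 153  — not 3-happy
3-happy: 778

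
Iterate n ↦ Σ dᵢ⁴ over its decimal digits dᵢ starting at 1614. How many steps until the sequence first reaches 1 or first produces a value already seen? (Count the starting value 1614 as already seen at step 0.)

1614 → 1⁴ + 6⁴ + 1⁴ + 4⁴ = 1 + 1296 + 1 + 256 = 1554
1554 → 1⁴ + 5⁴ + 5⁴ + 4⁴ = 1 + 625 + 625 + 256 = 1507
1507 → 1⁴ + 5⁴ + 0⁴ + 7⁴ = 1 + 625 + 0 + 2401 = 3027
3027 → 3⁴ + 0⁴ + 2⁴ + 7⁴ = 81 + 0 + 16 + 2401 = 2498
2498 → 2⁴ + 4⁴ + 9⁴ + 8⁴ = 16 + 256 + 6561 + 4096 = 10929
10929 → 1⁴ + 0⁴ + 9⁴ + 2⁴ + 9⁴ = 1 + 0 + 6561 + 16 + 6561 = 13139
13139 → 1⁴ + 3⁴ + 1⁴ + 3⁴ + 9⁴ = 1 + 81 + 1 + 81 + 6561 = 6725
6725 → 6⁴ + 7⁴ + 2⁴ + 5⁴ = 1296 + 2401 + 16 + 625 = 4338
4338 → 4⁴ + 3⁴ + 3⁴ + 8⁴ = 256 + 81 + 81 + 4096 = 4514
4514 → 4⁴ + 5⁴ + 1⁴ + 4⁴ = 256 + 625 + 1 + 256 = 1138
1138 → 1⁴ + 1⁴ + 3⁴ + 8⁴ = 1 + 1 + 81 + 4096 = 4179
4179 → 4⁴ + 1⁴ + 7⁴ + 9⁴ = 256 + 1 + 2401 + 6561 = 9219
9219 → 9⁴ + 2⁴ + 1⁴ + 9⁴ = 6561 + 16 + 1 + 6561 = 13139  — 13139 repeats.
That took 13 steps.

13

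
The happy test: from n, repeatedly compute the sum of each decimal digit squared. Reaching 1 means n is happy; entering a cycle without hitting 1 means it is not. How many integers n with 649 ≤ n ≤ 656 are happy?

649: 649 → 133 → 19 → 82 → 68 → 100 → 1  — happy
650: 650 → 61 → 37 → 58 → 89 → 145 → 42 → 20 → 4 → 16 → 37  — not happy
651: 651 → 62 → 40 → 16 → 37 → 58 → 89 → 145 → 42 → 20 → 4 → 16  — not happy
652: 652 → 65 → 61 → 37 → 58 → 89 → 145 → 42 → 20 → 4 → 16 → 37  — not happy
653: 653 → 70 → 49 → 97 → 130 → 10 → 1  — happy
654: 654 → 77 → 98 → 145 → 42 → 20 → 4 → 16 → 37 → 58 → 89 → 145  — not happy
655: 655 → 86 → 100 → 1  — happy
656: 656 → 97 → 130 → 10 → 1  — happy
happy: 649, 653, 655, 656

4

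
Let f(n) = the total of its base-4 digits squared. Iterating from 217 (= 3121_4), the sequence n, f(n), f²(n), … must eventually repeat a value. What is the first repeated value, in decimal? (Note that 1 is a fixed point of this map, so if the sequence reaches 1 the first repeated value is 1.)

217 = (3,1,2,1)_4 → 3² + 1² + 2² + 1² = 9 + 1 + 4 + 1 = 15
15 = (3,3)_4 → 3² + 3² = 9 + 9 = 18
18 = (1,0,2)_4 → 1² + 0² + 2² = 1 + 0 + 4 = 5
5 = (1,1)_4 → 1² + 1² = 1 + 1 = 2
2 = (2)_4 → 2² = 4
4 = (1,0)_4 → 1² + 0² = 1 + 0 = 1  — reached the fixed point 1.
1 → 1, so 1 is the first repeated value.

1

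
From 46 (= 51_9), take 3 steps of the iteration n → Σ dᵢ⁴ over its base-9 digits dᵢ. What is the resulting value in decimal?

4818

46 = (5,1)_9 → 5⁴ + 1⁴ = 626
626 = (7,6,5)_9 → 7⁴ + 6⁴ + 5⁴ = 4322
4322 = (5,8,3,2)_9 → 5⁴ + 8⁴ + 3⁴ + 2⁴ = 4818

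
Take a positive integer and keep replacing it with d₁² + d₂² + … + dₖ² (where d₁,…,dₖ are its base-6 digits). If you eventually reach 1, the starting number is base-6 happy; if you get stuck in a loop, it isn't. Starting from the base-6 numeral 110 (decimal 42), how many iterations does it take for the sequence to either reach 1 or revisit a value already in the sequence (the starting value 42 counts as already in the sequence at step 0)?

12

42 = (1,1,0)_6 → 1² + 1² + 0² = 1 + 1 + 0 = 2
2 = (2)_6 → 2² = 4
4 = (4)_6 → 4² = 16
16 = (2,4)_6 → 2² + 4² = 4 + 16 = 20
20 = (3,2)_6 → 3² + 2² = 9 + 4 = 13
13 = (2,1)_6 → 2² + 1² = 4 + 1 = 5
5 = (5)_6 → 5² = 25
25 = (4,1)_6 → 4² + 1² = 16 + 1 = 17
17 = (2,5)_6 → 2² + 5² = 4 + 25 = 29
29 = (4,5)_6 → 4² + 5² = 16 + 25 = 41
41 = (1,0,5)_6 → 1² + 0² + 5² = 1 + 0 + 25 = 26
26 = (4,2)_6 → 4² + 2² = 16 + 4 = 20  — 20 repeats.
That took 12 steps.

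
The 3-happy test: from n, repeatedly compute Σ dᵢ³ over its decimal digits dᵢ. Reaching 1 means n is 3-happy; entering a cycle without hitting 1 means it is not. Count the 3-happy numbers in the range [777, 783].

1

777: 777 → 1029 → 738 → 882 → 1032 → 36 → 243 → 99 → 1458 → 702 → 351 → 153 → 153  (repeats 153)
778: 778 → 1198 → 1243 → 100 → 1  (reaches 1)
779: 779 → 1415 → 191 → 731 → 371 → 371  (repeats 371)
780: 780 → 855 → 762 → 567 → 684 → 792 → 1080 → 513 → 153 → 153  (repeats 153)
781: 781 → 856 → 853 → 664 → 496 → 1009 → 730 → 370 → 370  (repeats 370)
782: 782 → 863 → 755 → 593 → 881 → 1025 → 134 → 92 → 737 → 713 → 371 → 371  (repeats 371)
783: 783 → 882 → 1032 → 36 → 243 → 99 → 1458 → 702 → 351 → 153 → 153  (repeats 153)
3-happy: 778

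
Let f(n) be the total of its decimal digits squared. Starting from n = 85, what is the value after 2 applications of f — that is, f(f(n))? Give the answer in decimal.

145

85 → 8² + 5² = 89
89 → 8² + 9² = 145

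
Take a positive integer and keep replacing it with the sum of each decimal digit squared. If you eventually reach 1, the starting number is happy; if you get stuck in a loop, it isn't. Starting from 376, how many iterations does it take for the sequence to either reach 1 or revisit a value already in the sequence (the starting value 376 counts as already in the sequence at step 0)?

5

376 → 3² + 7² + 6² = 94
94 → 9² + 4² = 97
97 → 9² + 7² = 130
130 → 1² + 3² + 0² = 10
10 → 1² + 0² = 1  — reached 1.
That took 5 steps.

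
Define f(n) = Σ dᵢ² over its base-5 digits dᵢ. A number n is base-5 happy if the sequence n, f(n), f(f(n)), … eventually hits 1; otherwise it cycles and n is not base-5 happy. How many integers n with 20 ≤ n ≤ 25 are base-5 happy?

2

20: 20 → 16 → 10 → 4 → 16  — not base-5 happy
21: 21 → 17 → 13 → 13  — not base-5 happy
22: 22 → 20 → 16 → 10 → 4 → 16  — not base-5 happy
23: 23 → 25 → 1  — base-5 happy
24: 24 → 32 → 6 → 2 → 4 → 16 → 10 → 4  — not base-5 happy
25: 25 → 1  — base-5 happy
base-5 happy: 23, 25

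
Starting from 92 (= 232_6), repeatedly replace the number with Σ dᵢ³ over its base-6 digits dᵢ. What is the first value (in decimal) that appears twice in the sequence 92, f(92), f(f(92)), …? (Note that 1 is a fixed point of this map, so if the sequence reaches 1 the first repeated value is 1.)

92 = (2,3,2)_6 → 2³ + 3³ + 2³ = 43
43 = (1,1,1)_6 → 1³ + 1³ + 1³ = 3
3 = (3)_6 → 3³ = 27
27 = (4,3)_6 → 4³ + 3³ = 91
91 = (2,3,1)_6 → 2³ + 3³ + 1³ = 36
36 = (1,0,0)_6 → 1³ + 0³ + 0³ = 1  — reached the fixed point 1.
1 → 1, so 1 is the first repeated value.

1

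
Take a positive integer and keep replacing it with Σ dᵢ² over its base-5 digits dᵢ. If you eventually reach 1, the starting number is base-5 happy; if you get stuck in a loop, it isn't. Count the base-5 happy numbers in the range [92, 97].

2

92: 92 → 22 → 20 → 16 → 10 → 4 → 16  (repeats 16)
93: 93 → 27 → 5 → 1  (reaches 1)
94: 94 → 34 → 18 → 18  (repeats 18)
95: 95 → 25 → 1  (reaches 1)
96: 96 → 26 → 2 → 4 → 16 → 10 → 4  (repeats 4)
97: 97 → 29 → 17 → 13 → 13  (repeats 13)
base-5 happy: 93, 95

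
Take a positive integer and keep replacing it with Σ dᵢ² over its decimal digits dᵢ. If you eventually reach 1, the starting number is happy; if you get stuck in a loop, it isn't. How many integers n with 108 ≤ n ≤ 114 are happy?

1

108: 108 → 65 → 61 → 37 → 58 → 89 → 145 → 42 → 20 → 4 → 16 → 37  (repeats 37)
109: 109 → 82 → 68 → 100 → 1  (reaches 1)
110: 110 → 2 → 4 → 16 → 37 → 58 → 89 → 145 → 42 → 20 → 4  (repeats 4)
111: 111 → 3 → 9 → 81 → 65 → 61 → 37 → 58 → 89 → 145 → 42 → 20 → 4 → 16 → 37  (repeats 37)
112: 112 → 6 → 36 → 45 → 41 → 17 → 50 → 25 → 29 → 85 → 89 → 145 → 42 → 20 → 4 → 16 → 37 → 58 → 89  (repeats 89)
113: 113 → 11 → 2 → 4 → 16 → 37 → 58 → 89 → 145 → 42 → 20 → 4  (repeats 4)
114: 114 → 18 → 65 → 61 → 37 → 58 → 89 → 145 → 42 → 20 → 4 → 16 → 37  (repeats 37)
happy: 109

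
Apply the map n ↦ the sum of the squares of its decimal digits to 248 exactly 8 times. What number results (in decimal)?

248 → 2² + 4² + 8² = 4 + 16 + 64 = 84
84 → 8² + 4² = 64 + 16 = 80
80 → 8² + 0² = 64 + 0 = 64
64 → 6² + 4² = 36 + 16 = 52
52 → 5² + 2² = 25 + 4 = 29
29 → 2² + 9² = 4 + 81 = 85
85 → 8² + 5² = 64 + 25 = 89
89 → 8² + 9² = 64 + 81 = 145

145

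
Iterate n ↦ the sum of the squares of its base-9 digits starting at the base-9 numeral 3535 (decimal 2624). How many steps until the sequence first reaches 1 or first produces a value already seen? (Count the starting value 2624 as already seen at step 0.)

2624 = (3,5,3,5)_9 → 3² + 5² + 3² + 5² = 68
68 = (7,5)_9 → 7² + 5² = 74
74 = (8,2)_9 → 8² + 2² = 68  — 68 repeats.
That took 3 steps.

3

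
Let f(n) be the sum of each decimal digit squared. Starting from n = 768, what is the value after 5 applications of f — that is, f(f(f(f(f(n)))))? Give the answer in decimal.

20

768 → 7² + 6² + 8² = 149
149 → 1² + 4² + 9² = 98
98 → 9² + 8² = 145
145 → 1² + 4² + 5² = 42
42 → 4² + 2² = 20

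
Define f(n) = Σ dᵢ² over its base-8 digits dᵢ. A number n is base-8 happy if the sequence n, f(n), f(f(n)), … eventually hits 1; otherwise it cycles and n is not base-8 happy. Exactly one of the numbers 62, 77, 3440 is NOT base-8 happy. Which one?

62

62: 62 → 85 → 30 → 45 → 50 → 40 → 25 → 10 → 5 → 25  — repeats 25 (not base-8 happy)
77: 77 → 27 → 18 → 8 → 1  — reaches 1 (base-8 happy)
3440: 3440 → 97 → 18 → 8 → 1  — reaches 1 (base-8 happy)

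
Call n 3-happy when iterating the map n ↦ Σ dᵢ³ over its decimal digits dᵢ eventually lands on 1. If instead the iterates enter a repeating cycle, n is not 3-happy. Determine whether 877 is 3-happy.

3-happy

877 → 8³ + 7³ + 7³ = 1198
1198 → 1³ + 1³ + 9³ + 8³ = 1243
1243 → 1³ + 2³ + 4³ + 3³ = 100
100 → 1³ + 0³ + 0³ = 1  — reached 1.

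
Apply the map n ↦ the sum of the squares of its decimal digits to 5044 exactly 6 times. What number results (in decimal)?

5044 → 5² + 0² + 4² + 4² = 57
57 → 5² + 7² = 74
74 → 7² + 4² = 65
65 → 6² + 5² = 61
61 → 6² + 1² = 37
37 → 3² + 7² = 58

58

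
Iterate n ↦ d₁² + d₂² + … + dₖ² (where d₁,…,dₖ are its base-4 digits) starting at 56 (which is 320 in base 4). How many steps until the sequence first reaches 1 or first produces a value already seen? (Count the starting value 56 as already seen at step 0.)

56 = (3,2,0)_4 → 13
13 = (3,1)_4 → 10
10 = (2,2)_4 → 8
8 = (2,0)_4 → 4
4 = (1,0)_4 → 1  — reached 1.
That took 5 steps.

5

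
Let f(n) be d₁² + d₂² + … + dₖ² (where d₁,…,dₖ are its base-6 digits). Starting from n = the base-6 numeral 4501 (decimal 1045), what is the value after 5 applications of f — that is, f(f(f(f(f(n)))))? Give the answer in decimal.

20

1045 = (4,5,0,1)_6 → 4² + 5² + 0² + 1² = 42
42 = (1,1,0)_6 → 1² + 1² + 0² = 2
2 = (2)_6 → 2² = 4
4 = (4)_6 → 4² = 16
16 = (2,4)_6 → 2² + 4² = 20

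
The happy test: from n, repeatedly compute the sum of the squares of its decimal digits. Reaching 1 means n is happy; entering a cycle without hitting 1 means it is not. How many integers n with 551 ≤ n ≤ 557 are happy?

551: 551 → 51 → 26 → 40 → 16 → 37 → 58 → 89 → 145 → 42 → 20 → 4 → 16  — not happy
552: 552 → 54 → 41 → 17 → 50 → 25 → 29 → 85 → 89 → 145 → 42 → 20 → 4 → 16 → 37 → 58 → 89  — not happy
553: 553 → 59 → 106 → 37 → 58 → 89 → 145 → 42 → 20 → 4 → 16 → 37  — not happy
554: 554 → 66 → 72 → 53 → 34 → 25 → 29 → 85 → 89 → 145 → 42 → 20 → 4 → 16 → 37 → 58 → 89  — not happy
555: 555 → 75 → 74 → 65 → 61 → 37 → 58 → 89 → 145 → 42 → 20 → 4 → 16 → 37  — not happy
556: 556 → 86 → 100 → 1  — happy
557: 557 → 99 → 162 → 41 → 17 → 50 → 25 → 29 → 85 → 89 → 145 → 42 → 20 → 4 → 16 → 37 → 58 → 89  — not happy
happy: 556

1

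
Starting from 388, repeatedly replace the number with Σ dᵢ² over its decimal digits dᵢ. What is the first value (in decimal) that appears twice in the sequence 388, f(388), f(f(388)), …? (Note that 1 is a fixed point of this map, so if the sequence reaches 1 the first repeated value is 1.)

388 → 3² + 8² + 8² = 9 + 64 + 64 = 137
137 → 1² + 3² + 7² = 1 + 9 + 49 = 59
59 → 5² + 9² = 25 + 81 = 106
106 → 1² + 0² + 6² = 1 + 0 + 36 = 37
37 → 3² + 7² = 9 + 49 = 58
58 → 5² + 8² = 25 + 64 = 89
89 → 8² + 9² = 64 + 81 = 145
145 → 1² + 4² + 5² = 1 + 16 + 25 = 42
42 → 4² + 2² = 16 + 4 = 20
20 → 2² + 0² = 4 + 0 = 4
4 → 4² = 16
16 → 1² + 6² = 1 + 36 = 37  — 37 already appeared earlier.

37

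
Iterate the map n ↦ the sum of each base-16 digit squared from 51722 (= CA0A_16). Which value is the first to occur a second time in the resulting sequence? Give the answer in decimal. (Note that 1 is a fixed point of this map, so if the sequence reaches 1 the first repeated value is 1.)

51722 = (12,10,0,10)_16 → 344
344 = (1,5,8)_16 → 90
90 = (5,10)_16 → 125
125 = (7,13)_16 → 218
218 = (13,10)_16 → 269
269 = (1,0,13)_16 → 170
170 = (10,10)_16 → 200
200 = (12,8)_16 → 208
208 = (13,0)_16 → 169
169 = (10,9)_16 → 181
181 = (11,5)_16 → 146
146 = (9,2)_16 → 85
85 = (5,5)_16 → 50
50 = (3,2)_16 → 13
13 = (13)_16 → 169  — 169 already appeared earlier.

169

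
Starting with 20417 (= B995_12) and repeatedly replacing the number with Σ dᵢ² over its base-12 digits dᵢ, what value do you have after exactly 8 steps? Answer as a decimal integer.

8

20417 = (11,9,9,5)_12 → 11² + 9² + 9² + 5² = 121 + 81 + 81 + 25 = 308
308 = (2,1,8)_12 → 2² + 1² + 8² = 4 + 1 + 64 = 69
69 = (5,9)_12 → 5² + 9² = 25 + 81 = 106
106 = (8,10)_12 → 8² + 10² = 64 + 100 = 164
164 = (1,1,8)_12 → 1² + 1² + 8² = 1 + 1 + 64 = 66
66 = (5,6)_12 → 5² + 6² = 25 + 36 = 61
61 = (5,1)_12 → 5² + 1² = 25 + 1 = 26
26 = (2,2)_12 → 2² + 2² = 4 + 4 = 8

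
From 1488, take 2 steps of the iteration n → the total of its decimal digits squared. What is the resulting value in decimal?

42

1488 → 145
145 → 42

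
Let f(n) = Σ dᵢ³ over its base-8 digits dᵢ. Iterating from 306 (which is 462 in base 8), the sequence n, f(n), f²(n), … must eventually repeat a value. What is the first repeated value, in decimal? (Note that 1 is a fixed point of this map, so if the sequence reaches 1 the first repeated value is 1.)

1

306 = (4,6,2)_8 → 4³ + 6³ + 2³ = 64 + 216 + 8 = 288
288 = (4,4,0)_8 → 4³ + 4³ + 0³ = 64 + 64 + 0 = 128
128 = (2,0,0)_8 → 2³ + 0³ + 0³ = 8 + 0 + 0 = 8
8 = (1,0)_8 → 1³ + 0³ = 1 + 0 = 1  — reached the fixed point 1.
1 → 1, so 1 is the first repeated value.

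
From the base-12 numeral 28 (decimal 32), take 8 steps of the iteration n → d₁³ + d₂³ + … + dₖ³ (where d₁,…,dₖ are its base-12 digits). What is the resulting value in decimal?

593

32 = (2,8)_12 → 2³ + 8³ = 520
520 = (3,7,4)_12 → 3³ + 7³ + 4³ = 434
434 = (3,0,2)_12 → 3³ + 0³ + 2³ = 35
35 = (2,11)_12 → 2³ + 11³ = 1339
1339 = (9,3,7)_12 → 9³ + 3³ + 7³ = 1099
1099 = (7,7,7)_12 → 7³ + 7³ + 7³ = 1029
1029 = (7,1,9)_12 → 7³ + 1³ + 9³ = 1073
1073 = (7,5,5)_12 → 7³ + 5³ + 5³ = 593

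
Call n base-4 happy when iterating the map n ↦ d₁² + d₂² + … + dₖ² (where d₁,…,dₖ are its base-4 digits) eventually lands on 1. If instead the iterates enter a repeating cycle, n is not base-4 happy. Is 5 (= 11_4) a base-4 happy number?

5 = (1,1)_4 → 1² + 1² = 2
2 = (2)_4 → 2² = 4
4 = (1,0)_4 → 1² + 0² = 1  — reached 1.

base-4 happy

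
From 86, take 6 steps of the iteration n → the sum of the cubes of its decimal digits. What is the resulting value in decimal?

1025

86 → 8³ + 6³ = 512 + 216 = 728
728 → 7³ + 2³ + 8³ = 343 + 8 + 512 = 863
863 → 8³ + 6³ + 3³ = 512 + 216 + 27 = 755
755 → 7³ + 5³ + 5³ = 343 + 125 + 125 = 593
593 → 5³ + 9³ + 3³ = 125 + 729 + 27 = 881
881 → 8³ + 8³ + 1³ = 512 + 512 + 1 = 1025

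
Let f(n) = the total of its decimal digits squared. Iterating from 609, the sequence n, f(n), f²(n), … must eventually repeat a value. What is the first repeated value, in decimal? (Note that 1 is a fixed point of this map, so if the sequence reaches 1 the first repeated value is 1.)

609 → 6² + 0² + 9² = 36 + 0 + 81 = 117
117 → 1² + 1² + 7² = 1 + 1 + 49 = 51
51 → 5² + 1² = 25 + 1 = 26
26 → 2² + 6² = 4 + 36 = 40
40 → 4² + 0² = 16 + 0 = 16
16 → 1² + 6² = 1 + 36 = 37
37 → 3² + 7² = 9 + 49 = 58
58 → 5² + 8² = 25 + 64 = 89
89 → 8² + 9² = 64 + 81 = 145
145 → 1² + 4² + 5² = 1 + 16 + 25 = 42
42 → 4² + 2² = 16 + 4 = 20
20 → 2² + 0² = 4 + 0 = 4
4 → 4² = 16  — 16 already appeared earlier.

16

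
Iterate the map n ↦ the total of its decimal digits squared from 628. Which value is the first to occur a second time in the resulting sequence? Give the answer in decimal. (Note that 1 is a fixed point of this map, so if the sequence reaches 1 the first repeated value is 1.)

628 → 104
104 → 17
17 → 50
50 → 25
25 → 29
29 → 85
85 → 89
89 → 145
145 → 42
42 → 20
20 → 4
4 → 16
16 → 37
37 → 58
58 → 89  — 89 already appeared earlier.

89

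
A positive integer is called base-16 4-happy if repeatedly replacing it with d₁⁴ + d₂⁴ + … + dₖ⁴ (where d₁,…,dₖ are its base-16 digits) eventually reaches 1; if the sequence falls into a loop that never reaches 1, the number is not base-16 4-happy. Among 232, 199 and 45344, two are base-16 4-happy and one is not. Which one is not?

45344

232: 232 → 42512 → 11297 → 20769 → 643 → 4193 → 1298 → 642 → 4128 → 17 → 2 → 16 → 1  — reaches 1 (base-16 4-happy)
199: 199 → 23137 → 11922 → 45009 → 89187 → 22739 → 33363 → 4818 → 28594 → 66578 → 274 → 18 → 17 → 2 → 16 → 1  — reaches 1 (base-16 4-happy)
45344: 45344 → 14658 → 6914 → 14658  — repeats 14658 (not base-16 4-happy)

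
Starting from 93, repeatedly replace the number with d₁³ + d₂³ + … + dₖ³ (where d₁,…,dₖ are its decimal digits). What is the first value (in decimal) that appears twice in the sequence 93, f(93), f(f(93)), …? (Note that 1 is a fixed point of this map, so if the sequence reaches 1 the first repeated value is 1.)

93 → 9³ + 3³ = 729 + 27 = 756
756 → 7³ + 5³ + 6³ = 343 + 125 + 216 = 684
684 → 6³ + 8³ + 4³ = 216 + 512 + 64 = 792
792 → 7³ + 9³ + 2³ = 343 + 729 + 8 = 1080
1080 → 1³ + 0³ + 8³ + 0³ = 1 + 0 + 512 + 0 = 513
513 → 5³ + 1³ + 3³ = 125 + 1 + 27 = 153
153 → 1³ + 5³ + 3³ = 1 + 125 + 27 = 153  — 153 already appeared earlier.

153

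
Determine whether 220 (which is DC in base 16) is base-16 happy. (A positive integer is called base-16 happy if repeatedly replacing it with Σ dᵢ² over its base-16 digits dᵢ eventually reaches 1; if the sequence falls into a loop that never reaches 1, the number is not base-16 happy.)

220 = (13,12)_16 → 13² + 12² = 313
313 = (1,3,9)_16 → 1² + 3² + 9² = 91
91 = (5,11)_16 → 5² + 11² = 146
146 = (9,2)_16 → 9² + 2² = 85
85 = (5,5)_16 → 5² + 5² = 50
50 = (3,2)_16 → 3² + 2² = 13
13 = (13)_16 → 13² = 169
169 = (10,9)_16 → 10² + 9² = 181
181 = (11,5)_16 → 11² + 5² = 146  — 146 already seen; the sequence cycles without reaching 1.

not base-16 happy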